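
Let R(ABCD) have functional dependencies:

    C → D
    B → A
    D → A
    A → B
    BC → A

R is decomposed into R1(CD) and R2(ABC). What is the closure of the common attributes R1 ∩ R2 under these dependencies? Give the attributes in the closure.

R1 ∩ R2 = {C}.
C → D applies, adding D
D → A applies, adding A
A → B applies, adding B
Closure: {ABCD}.

ABCD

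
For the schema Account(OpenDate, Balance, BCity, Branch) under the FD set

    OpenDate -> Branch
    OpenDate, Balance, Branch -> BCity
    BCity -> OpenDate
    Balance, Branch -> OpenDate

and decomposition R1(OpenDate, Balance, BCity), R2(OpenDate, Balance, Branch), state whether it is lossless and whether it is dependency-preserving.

lossless and dependency-preserving

Lossless test: (OpenDate, Balance)⁺ = {OpenDate, Balance, BCity, Branch}, which contains all of one fragment — lossless.
Dependency preservation: OpenDate, Balance, Branch → BCity is not contained in any single fragment, but the restricted closure of its left-hand side across the fragments still reaches the right-hand side; the remaining FDs each lie inside some fragment. All dependencies are preserved.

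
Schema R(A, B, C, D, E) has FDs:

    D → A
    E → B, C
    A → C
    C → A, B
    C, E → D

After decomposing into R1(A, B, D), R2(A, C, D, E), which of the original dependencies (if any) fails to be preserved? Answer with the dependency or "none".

none

D → A lies within R1.
E → B, C: restricted closure across fragments reaches B, C.
A → C lies within R2.
C → A, B: restricted closure across fragments reaches A, B.
C, E → D lies within R2.
Every dependency is enforceable on the fragments, so the decomposition is dependency-preserving.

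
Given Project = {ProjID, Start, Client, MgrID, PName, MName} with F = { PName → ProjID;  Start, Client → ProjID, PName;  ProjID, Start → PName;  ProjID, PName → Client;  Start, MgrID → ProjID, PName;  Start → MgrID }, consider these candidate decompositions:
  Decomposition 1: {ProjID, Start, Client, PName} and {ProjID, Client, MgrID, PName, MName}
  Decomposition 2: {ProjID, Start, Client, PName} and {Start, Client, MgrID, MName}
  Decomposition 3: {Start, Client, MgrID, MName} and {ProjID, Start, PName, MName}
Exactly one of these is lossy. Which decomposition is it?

Decomposition 1

Decomposition 1: common = {ProjID, Client, PName}, closure = {ProjID, Client, PName} → lossy.
Decomposition 2: common = {Start, Client}, closure = {ProjID, Start, Client, MgrID, PName} → lossless.
Decomposition 3: common = {Start, MName}, closure = {ProjID, Start, Client, MgrID, PName, MName} → lossless.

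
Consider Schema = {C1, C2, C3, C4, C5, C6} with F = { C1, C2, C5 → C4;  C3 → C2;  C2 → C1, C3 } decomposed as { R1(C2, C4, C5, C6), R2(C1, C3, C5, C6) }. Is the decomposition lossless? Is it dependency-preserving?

lossy and not dependency-preserving

Lossless test: (C5, C6)⁺ = {C5, C6}, which is a superkey of neither fragment — lossy.
Dependency preservation: the restricted closure of {C3} across the fragments never reaches {C2}, so C3 → C2 cannot be enforced without a join — not preserved.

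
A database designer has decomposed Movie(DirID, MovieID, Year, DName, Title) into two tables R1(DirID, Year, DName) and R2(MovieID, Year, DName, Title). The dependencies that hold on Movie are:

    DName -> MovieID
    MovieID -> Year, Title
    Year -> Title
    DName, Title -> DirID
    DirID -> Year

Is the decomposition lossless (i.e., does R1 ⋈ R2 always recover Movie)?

Common attributes: R1 ∩ R2 = {Year, DName}.
Closure of {Year, DName}: DName → MovieID applies, adding MovieID; MovieID → Year, Title applies, adding Title; DName, Title → DirID applies, adding DirID. So (Year, DName)⁺ = {DirID, MovieID, Year, DName, Title}.
This closure contains every attribute of R1, so R1 ∩ R2 → R1. The join is lossless.

Yes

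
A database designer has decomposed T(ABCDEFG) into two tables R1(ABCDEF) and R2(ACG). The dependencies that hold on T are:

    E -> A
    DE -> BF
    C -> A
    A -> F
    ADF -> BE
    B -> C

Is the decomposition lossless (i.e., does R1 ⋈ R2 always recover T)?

No

Common attributes: R1 ∩ R2 = {AC}.
Closure of {AC}: A → F applies, adding F. So (AC)⁺ = {ACF}.
The closure contains neither all of R1 = {ABCDEF} nor all of R2 = {ACG}, so the common attributes are not a superkey of either fragment. The join is lossy.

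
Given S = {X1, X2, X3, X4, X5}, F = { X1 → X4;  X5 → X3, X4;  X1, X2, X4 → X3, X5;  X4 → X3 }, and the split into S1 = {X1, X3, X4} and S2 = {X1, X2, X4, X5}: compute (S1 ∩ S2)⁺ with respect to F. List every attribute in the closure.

X1, X3, X4

S1 ∩ S2 = {X1, X4}.
X4 → X3 applies, adding X3
Closure: {X1, X3, X4}.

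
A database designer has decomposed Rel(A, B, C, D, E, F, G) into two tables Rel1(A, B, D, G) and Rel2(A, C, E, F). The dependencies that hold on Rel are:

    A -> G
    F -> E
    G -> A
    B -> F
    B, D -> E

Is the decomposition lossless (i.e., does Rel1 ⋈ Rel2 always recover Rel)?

Common attributes: Rel1 ∩ Rel2 = {A}.
Closure of {A}: A → G applies, adding G. So (A)⁺ = {A, G}.
The closure contains neither all of Rel1 = {A, B, D, G} nor all of Rel2 = {A, C, E, F}, so the common attributes are not a superkey of either fragment. The join is lossy.

No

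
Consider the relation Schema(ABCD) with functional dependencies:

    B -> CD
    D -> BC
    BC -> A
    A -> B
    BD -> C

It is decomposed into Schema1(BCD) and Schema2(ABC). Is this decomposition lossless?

Common attributes: Schema1 ∩ Schema2 = {BC}.
Closure of {BC}: B → CD applies, adding D; BC → A applies, adding A. So (BC)⁺ = {ABCD}.
This closure contains every attribute of Schema1, so Schema1 ∩ Schema2 → Schema1. The join is lossless.

Yes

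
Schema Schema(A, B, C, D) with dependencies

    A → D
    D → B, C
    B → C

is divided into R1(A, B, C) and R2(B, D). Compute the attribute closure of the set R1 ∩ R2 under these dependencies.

R1 ∩ R2 = {B}.
B → C applies, adding C
Closure: {B, C}.

B, C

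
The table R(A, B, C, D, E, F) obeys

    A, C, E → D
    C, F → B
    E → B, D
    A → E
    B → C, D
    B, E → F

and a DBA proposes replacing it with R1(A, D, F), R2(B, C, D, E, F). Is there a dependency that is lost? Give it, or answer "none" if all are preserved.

Check A → E: no single fragment contains all of {A, E}, and the restricted closure of {A} across the fragments never reaches {E}.
A, C, E → D is preserved.
C, F → B is preserved.
E → B, D is preserved.
B → C, D is preserved.
B, E → F is preserved.

A → E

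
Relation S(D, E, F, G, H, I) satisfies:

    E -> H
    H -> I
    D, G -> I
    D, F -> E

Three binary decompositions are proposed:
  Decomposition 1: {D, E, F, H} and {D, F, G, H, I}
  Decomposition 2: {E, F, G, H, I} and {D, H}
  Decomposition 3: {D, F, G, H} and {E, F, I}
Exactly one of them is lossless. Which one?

Decomposition 1: common = {D, F, H}, closure = {D, E, F, H, I} → lossless.
Decomposition 2: common = {H}, closure = {H, I} → lossy.
Decomposition 3: common = {F}, closure = {F} → lossy.

Decomposition 1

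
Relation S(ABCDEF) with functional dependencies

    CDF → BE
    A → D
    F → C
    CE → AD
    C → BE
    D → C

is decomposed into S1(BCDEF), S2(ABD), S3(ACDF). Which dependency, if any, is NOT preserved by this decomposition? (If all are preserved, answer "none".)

none

CDF → BE lies within S1.
A → D lies within S2.
F → C lies within S1.
CE → AD: restricted closure across fragments reaches AD.
C → BE lies within S1.
D → C lies within S1.
Every dependency is enforceable on the fragments, so the decomposition is dependency-preserving.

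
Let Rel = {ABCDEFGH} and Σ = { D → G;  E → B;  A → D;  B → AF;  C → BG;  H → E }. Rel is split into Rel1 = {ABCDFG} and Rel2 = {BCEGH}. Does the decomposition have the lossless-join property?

Yes

Common attributes: Rel1 ∩ Rel2 = {BCG}.
Closure of {BCG}: B → AF applies, adding AF; A → D applies, adding D. So (BCG)⁺ = {ABCDFG}.
This closure contains every attribute of Rel1, so Rel1 ∩ Rel2 → Rel1. The join is lossless.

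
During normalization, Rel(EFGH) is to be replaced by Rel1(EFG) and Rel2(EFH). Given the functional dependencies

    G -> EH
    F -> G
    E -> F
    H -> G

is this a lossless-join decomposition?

Common attributes: Rel1 ∩ Rel2 = {EF}.
Closure of {EF}: F → G applies, adding G; G → EH applies, adding H. So (EF)⁺ = {EFGH}.
This closure contains every attribute of Rel1, so Rel1 ∩ Rel2 → Rel1. The join is lossless.

Yes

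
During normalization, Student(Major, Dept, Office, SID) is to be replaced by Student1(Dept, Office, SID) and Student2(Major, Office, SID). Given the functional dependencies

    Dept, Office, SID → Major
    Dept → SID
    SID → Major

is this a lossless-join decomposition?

Yes

Common attributes: Student1 ∩ Student2 = {Office, SID}.
Closure of {Office, SID}: SID → Major applies, adding Major. So (Office, SID)⁺ = {Major, Office, SID}.
This closure contains every attribute of Student2, so Student1 ∩ Student2 → Student2. The join is lossless.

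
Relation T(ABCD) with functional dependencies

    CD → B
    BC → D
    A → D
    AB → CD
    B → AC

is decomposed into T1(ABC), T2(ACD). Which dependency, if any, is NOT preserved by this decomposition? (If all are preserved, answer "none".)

CD → B: restricted closure across fragments reaches B.
BC → D: restricted closure across fragments reaches D.
A → D lies within T2.
AB → CD: restricted closure across fragments reaches CD.
B → AC lies within T1.
Every dependency is enforceable on the fragments, so the decomposition is dependency-preserving.

none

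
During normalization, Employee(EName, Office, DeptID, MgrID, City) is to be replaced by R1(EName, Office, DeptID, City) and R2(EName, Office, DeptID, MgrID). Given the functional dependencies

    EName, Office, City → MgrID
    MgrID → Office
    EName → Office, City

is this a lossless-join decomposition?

Common attributes: R1 ∩ R2 = {EName, Office, DeptID}.
Closure of {EName, Office, DeptID}: EName → Office, City applies, adding City; EName, Office, City → MgrID applies, adding MgrID. So (EName, Office, DeptID)⁺ = {EName, Office, DeptID, MgrID, City}.
This closure contains every attribute of R1, so R1 ∩ R2 → R1. The join is lossless.

Yes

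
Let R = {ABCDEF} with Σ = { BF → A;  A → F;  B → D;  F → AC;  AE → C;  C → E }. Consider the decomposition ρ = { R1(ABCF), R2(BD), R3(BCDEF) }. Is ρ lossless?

Chase test. Columns are ABCDEF; row i has aⱼ where attribute j ∈ Ri, else bᵢⱼ.
Initial tableau (one row per fragment):
  row 1: a1 a2 a3 b14 b15 a6
  row 2: b21 a2 b23 a4 b25 b26
  row 3: b31 a2 a3 a4 a5 a6
Rows 1 and 3 agree on BF; apply BF→A and equate their A entries.
Rows 1 and 2 agree on B; apply B→D and equate their D entries.
Rows 1 and 3 agree on C; apply C→E and equate their E entries.
Row 1 is now all distinguished symbols — the join is lossless.

Yes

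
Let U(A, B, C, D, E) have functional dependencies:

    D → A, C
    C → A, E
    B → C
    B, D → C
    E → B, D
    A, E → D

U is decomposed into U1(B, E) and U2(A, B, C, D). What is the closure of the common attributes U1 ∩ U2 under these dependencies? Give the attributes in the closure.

A, B, C, D, E

U1 ∩ U2 = {B}.
B → C applies, adding C
C → A, E applies, adding A, E
E → B, D applies, adding D
Closure: {A, B, C, D, E}.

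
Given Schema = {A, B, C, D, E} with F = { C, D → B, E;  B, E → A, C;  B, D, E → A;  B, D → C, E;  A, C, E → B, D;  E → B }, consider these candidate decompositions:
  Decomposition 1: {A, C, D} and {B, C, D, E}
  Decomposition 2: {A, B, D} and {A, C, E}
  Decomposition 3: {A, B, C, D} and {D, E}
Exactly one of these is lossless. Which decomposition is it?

Decomposition 1: common = {C, D}, closure = {A, B, C, D, E} → lossless.
Decomposition 2: common = {A}, closure = {A} → lossy.
Decomposition 3: common = {D}, closure = {D} → lossy.

Decomposition 1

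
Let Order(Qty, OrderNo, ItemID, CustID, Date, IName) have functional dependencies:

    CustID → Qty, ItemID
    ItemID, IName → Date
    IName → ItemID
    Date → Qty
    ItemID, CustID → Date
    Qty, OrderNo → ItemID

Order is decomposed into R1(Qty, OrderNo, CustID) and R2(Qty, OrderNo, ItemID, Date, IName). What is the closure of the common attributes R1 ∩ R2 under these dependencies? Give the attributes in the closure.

Qty, OrderNo, ItemID

R1 ∩ R2 = {Qty, OrderNo}.
Qty, OrderNo → ItemID applies, adding ItemID
Closure: {Qty, OrderNo, ItemID}.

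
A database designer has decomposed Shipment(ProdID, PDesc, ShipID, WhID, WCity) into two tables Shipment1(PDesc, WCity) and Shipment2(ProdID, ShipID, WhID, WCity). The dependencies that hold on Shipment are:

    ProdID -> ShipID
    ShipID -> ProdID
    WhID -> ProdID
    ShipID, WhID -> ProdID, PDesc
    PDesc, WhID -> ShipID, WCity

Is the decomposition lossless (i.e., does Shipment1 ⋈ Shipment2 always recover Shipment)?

No

Common attributes: Shipment1 ∩ Shipment2 = {WCity}.
No dependency enlarges {WCity}, so (WCity)⁺ = {WCity}.
The closure contains neither all of Shipment1 = {PDesc, WCity} nor all of Shipment2 = {ProdID, ShipID, WhID, WCity}, so the common attributes are not a superkey of either fragment. The join is lossy.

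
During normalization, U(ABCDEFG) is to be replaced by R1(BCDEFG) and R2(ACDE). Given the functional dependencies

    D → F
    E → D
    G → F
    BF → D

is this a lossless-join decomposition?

Common attributes: R1 ∩ R2 = {CDE}.
Closure of {CDE}: D → F applies, adding F. So (CDE)⁺ = {CDEF}.
The closure contains neither all of R1 = {BCDEFG} nor all of R2 = {ACDE}, so the common attributes are not a superkey of either fragment. The join is lossy.

No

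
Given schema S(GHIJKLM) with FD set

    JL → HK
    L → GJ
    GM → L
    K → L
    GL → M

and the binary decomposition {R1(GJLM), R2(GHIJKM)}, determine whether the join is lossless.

Yes

Common attributes: R1 ∩ R2 = {GJM}.
Closure of {GJM}: GM → L applies, adding L; JL → HK applies, adding HK. So (GJM)⁺ = {GHJKLM}.
This closure contains every attribute of R1, so R1 ∩ R2 → R1. The join is lossless.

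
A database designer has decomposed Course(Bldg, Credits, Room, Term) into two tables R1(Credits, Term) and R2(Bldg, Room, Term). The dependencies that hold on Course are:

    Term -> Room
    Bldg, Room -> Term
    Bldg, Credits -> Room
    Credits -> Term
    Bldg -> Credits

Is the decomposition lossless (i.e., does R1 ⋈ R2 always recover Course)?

Common attributes: R1 ∩ R2 = {Term}.
Closure of {Term}: Term → Room applies, adding Room. So (Term)⁺ = {Room, Term}.
The closure contains neither all of R1 = {Credits, Term} nor all of R2 = {Bldg, Room, Term}, so the common attributes are not a superkey of either fragment. The join is lossy.

No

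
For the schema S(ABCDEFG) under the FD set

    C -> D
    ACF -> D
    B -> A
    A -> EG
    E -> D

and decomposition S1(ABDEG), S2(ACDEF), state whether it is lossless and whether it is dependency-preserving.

lossy but dependency-preserving

Lossless test: (ADE)⁺ = {ADEG}, which is a superkey of neither fragment — lossy.
Dependency preservation: every FD's attributes lie within a single fragment, so each can be enforced locally — preserved.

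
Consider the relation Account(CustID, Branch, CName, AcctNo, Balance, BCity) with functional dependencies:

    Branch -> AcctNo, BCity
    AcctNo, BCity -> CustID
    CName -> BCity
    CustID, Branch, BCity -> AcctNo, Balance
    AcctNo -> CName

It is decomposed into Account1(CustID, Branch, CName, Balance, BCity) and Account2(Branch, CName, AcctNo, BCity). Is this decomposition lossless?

Yes

Common attributes: Account1 ∩ Account2 = {Branch, CName, BCity}.
Closure of {Branch, CName, BCity}: Branch → AcctNo, BCity applies, adding AcctNo; AcctNo, BCity → CustID applies, adding CustID; CustID, Branch, BCity → AcctNo, Balance applies, adding Balance. So (Branch, CName, BCity)⁺ = {CustID, Branch, CName, AcctNo, Balance, BCity}.
This closure contains every attribute of Account1, so Account1 ∩ Account2 → Account1. The join is lossless.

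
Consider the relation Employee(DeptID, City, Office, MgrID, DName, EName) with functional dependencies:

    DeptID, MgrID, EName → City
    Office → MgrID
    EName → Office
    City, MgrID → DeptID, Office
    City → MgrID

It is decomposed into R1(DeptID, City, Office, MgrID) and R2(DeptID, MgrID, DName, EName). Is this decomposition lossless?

No

Common attributes: R1 ∩ R2 = {DeptID, MgrID}.
No dependency enlarges {DeptID, MgrID}, so (DeptID, MgrID)⁺ = {DeptID, MgrID}.
The closure contains neither all of R1 = {DeptID, City, Office, MgrID} nor all of R2 = {DeptID, MgrID, DName, EName}, so the common attributes are not a superkey of either fragment. The join is lossy.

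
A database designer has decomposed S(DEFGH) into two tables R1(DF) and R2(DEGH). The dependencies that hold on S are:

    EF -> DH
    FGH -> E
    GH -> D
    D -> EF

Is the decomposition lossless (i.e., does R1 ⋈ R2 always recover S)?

Common attributes: R1 ∩ R2 = {D}.
Closure of {D}: D → EF applies, adding EF; EF → DH applies, adding H. So (D)⁺ = {DEFH}.
This closure contains every attribute of R1, so R1 ∩ R2 → R1. The join is lossless.

Yes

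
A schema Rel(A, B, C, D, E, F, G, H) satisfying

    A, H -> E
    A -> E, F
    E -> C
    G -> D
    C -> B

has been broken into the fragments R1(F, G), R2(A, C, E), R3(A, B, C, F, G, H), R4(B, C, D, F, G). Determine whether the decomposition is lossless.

Yes

Chase test. Columns are A, B, C, D, E, F, G, H; row i has aⱼ where attribute j ∈ Ri, else bᵢⱼ.
Initial tableau (one row per fragment):
  row 1: b11 b12 b13 b14 b15 a6 a7 b18
  row 2: a1 b22 a3 b24 a5 b26 b27 b28
  row 3: a1 a2 a3 b34 b35 a6 a7 a8
  row 4: b41 a2 a3 a4 b45 a6 a7 b48
Rows 2 and 3 agree on A; apply A→E, F and equate their E, F entries.
Rows 1 and 3 agree on G; apply G→D and equate their D entries.
Rows 1 and 4 agree on G; apply G→D and equate their D entries.
Rows 2 and 3 agree on C; apply C→B and equate their B entries.
Row 3 is now all distinguished symbols — the join is lossless.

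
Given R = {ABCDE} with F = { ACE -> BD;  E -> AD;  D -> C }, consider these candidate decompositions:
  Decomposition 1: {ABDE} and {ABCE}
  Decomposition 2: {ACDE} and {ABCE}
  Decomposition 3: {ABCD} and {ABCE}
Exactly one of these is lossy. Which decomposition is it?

Decomposition 3

Decomposition 1: common = {ABE}, closure = {ABCDE} → lossless.
Decomposition 2: common = {ACE}, closure = {ABCDE} → lossless.
Decomposition 3: common = {ABC}, closure = {ABC} → lossy.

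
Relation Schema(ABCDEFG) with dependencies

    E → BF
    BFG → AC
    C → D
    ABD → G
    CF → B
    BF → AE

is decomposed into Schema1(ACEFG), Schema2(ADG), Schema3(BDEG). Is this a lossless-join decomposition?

Chase test. Columns are ABCDEFG; row i has aⱼ where attribute j ∈ Schemai, else bᵢⱼ.
Initial tableau (one row per fragment):
  row 1: a1 b12 a3 b14 a5 a6 a7
  row 2: a1 b22 b23 a4 b25 b26 a7
  row 3: b31 a2 b33 a4 a5 b36 a7
Rows 1 and 3 agree on E; apply E→BF and equate their BF entries.
Rows 1 and 3 agree on BFG; apply BFG→AC and equate their AC entries.
Rows 1 and 3 agree on C; apply C→D and equate their D entries.
Row 1 is now all distinguished symbols — the join is lossless.

Yes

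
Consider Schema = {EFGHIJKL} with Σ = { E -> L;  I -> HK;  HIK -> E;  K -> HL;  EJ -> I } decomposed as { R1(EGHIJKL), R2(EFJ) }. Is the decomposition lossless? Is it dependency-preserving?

Lossless test: (EJ)⁺ = {EHIJKL}, which is a superkey of neither fragment — lossy.
Dependency preservation: every FD's attributes lie within a single fragment, so each can be enforced locally — preserved.

lossy but dependency-preserving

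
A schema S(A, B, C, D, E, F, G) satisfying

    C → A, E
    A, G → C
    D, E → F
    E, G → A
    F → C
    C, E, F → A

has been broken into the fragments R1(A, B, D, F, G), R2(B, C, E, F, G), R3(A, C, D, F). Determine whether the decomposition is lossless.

Yes

Chase test. Columns are A, B, C, D, E, F, G; row i has aⱼ where attribute j ∈ Ri, else bᵢⱼ.
Initial tableau (one row per fragment):
  row 1: a1 a2 b13 a4 b15 a6 a7
  row 2: b21 a2 a3 b24 a5 a6 a7
  row 3: a1 b32 a3 a4 b35 a6 b37
Rows 2 and 3 agree on C; apply C→A, E and equate their A, E entries.
Rows 1 and 2 agree on A, G; apply A, G→C and equate their C entries.
Rows 1 and 2 agree on C; apply C→A, E and equate their A, E entries.
Row 1 is now all distinguished symbols — the join is lossless.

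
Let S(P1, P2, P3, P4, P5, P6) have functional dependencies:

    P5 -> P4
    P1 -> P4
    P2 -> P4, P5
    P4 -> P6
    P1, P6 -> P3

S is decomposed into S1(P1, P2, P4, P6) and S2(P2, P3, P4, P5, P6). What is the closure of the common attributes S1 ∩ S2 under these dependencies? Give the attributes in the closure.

S1 ∩ S2 = {P2, P4, P6}.
P2 → P4, P5 applies, adding P5
Closure: {P2, P4, P5, P6}.

P2, P4, P5, P6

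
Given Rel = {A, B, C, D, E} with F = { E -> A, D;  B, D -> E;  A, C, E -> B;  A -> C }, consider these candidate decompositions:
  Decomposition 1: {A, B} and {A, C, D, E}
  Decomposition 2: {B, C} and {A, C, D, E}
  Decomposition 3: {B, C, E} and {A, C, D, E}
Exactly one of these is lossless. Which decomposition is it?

Decomposition 3

Decomposition 1: common = {A}, closure = {A, C} → lossy.
Decomposition 2: common = {C}, closure = {C} → lossy.
Decomposition 3: common = {C, E}, closure = {A, B, C, D, E} → lossless.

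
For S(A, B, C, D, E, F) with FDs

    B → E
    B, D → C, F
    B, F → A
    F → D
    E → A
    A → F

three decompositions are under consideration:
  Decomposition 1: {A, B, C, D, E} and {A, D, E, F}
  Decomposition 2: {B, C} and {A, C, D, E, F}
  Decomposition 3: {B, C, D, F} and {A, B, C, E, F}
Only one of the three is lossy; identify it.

Decomposition 2

Decomposition 1: common = {A, D, E}, closure = {A, D, E, F} → lossless.
Decomposition 2: common = {C}, closure = {C} → lossy.
Decomposition 3: common = {B, C, F}, closure = {A, B, C, D, E, F} → lossless.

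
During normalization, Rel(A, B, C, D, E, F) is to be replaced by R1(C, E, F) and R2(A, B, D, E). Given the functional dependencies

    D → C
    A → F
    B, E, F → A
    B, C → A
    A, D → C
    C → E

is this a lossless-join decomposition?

Common attributes: R1 ∩ R2 = {E}.
No dependency enlarges {E}, so (E)⁺ = {E}.
The closure contains neither all of R1 = {C, E, F} nor all of R2 = {A, B, D, E}, so the common attributes are not a superkey of either fragment. The join is lossy.

No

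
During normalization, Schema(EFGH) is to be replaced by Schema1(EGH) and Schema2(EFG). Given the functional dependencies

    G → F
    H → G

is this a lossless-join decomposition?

Yes

Common attributes: Schema1 ∩ Schema2 = {EG}.
Closure of {EG}: G → F applies, adding F. So (EG)⁺ = {EFG}.
This closure contains every attribute of Schema2, so Schema1 ∩ Schema2 → Schema2. The join is lossless.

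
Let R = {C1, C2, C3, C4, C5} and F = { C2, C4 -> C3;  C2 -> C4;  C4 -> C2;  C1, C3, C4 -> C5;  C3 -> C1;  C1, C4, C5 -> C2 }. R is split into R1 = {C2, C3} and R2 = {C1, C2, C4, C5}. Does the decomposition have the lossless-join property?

Common attributes: R1 ∩ R2 = {C2}.
Closure of {C2}: C2 → C4 applies, adding C4; C2, C4 → C3 applies, adding C3; C3 → C1 applies, adding C1; C1, C3, C4 → C5 applies, adding C5. So (C2)⁺ = {C1, C2, C3, C4, C5}.
This closure contains every attribute of R1, so R1 ∩ R2 → R1. The join is lossless.

Yes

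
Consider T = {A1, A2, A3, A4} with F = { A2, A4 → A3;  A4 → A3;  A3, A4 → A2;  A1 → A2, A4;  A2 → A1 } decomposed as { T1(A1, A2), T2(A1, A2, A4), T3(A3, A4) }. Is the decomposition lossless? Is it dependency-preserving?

lossless and dependency-preserving

Lossless test (chase): Rows 2 and 3 agree on A4; apply A4→A3 and equate their A3 entries. Rows 2 and 3 agree on A3, A4; apply A3, A4→A2 and equate their A2 entries. Rows 1 and 2 agree on A1; apply A1→A2, A4 and equate their A2, A4 entries. Rows 1 and 3 agree on A2; apply A2→A1 and equate their A1 entries. Rows 1 and 2 agree on A2, A4; apply A2, A4→A3 and equate their A3 entries. Row 1 is now all distinguished symbols — the join is lossless.
Dependency preservation: A2, A4 → A3; A3, A4 → A2 are not contained in any single fragment, but the restricted closure of each left-hand side across the fragments still reaches the right-hand side; the remaining FDs each lie inside some fragment. All dependencies are preserved.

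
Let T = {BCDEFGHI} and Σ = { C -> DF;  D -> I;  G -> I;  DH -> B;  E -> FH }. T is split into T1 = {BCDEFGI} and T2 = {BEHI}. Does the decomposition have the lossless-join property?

Common attributes: T1 ∩ T2 = {BEI}.
Closure of {BEI}: E → FH applies, adding FH. So (BEI)⁺ = {BEFHI}.
This closure contains every attribute of T2, so T1 ∩ T2 → T2. The join is lossless.

Yes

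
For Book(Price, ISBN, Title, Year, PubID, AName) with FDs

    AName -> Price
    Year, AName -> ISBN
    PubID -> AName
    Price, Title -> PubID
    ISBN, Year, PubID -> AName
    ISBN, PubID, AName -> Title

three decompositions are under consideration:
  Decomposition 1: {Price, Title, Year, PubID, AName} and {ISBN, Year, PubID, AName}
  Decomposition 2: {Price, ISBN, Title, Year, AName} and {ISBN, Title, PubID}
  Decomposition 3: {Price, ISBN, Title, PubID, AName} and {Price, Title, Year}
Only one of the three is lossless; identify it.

Decomposition 1: common = {Year, PubID, AName}, closure = {Price, ISBN, Title, Year, PubID, AName} → lossless.
Decomposition 2: common = {ISBN, Title}, closure = {ISBN, Title} → lossy.
Decomposition 3: common = {Price, Title}, closure = {Price, Title, PubID, AName} → lossy.

Decomposition 1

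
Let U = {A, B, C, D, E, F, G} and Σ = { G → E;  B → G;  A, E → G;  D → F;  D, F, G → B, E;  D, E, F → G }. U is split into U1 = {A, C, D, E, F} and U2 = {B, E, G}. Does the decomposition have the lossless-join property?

Common attributes: U1 ∩ U2 = {E}.
No dependency enlarges {E}, so (E)⁺ = {E}.
The closure contains neither all of U1 = {A, C, D, E, F} nor all of U2 = {B, E, G}, so the common attributes are not a superkey of either fragment. The join is lossy.

No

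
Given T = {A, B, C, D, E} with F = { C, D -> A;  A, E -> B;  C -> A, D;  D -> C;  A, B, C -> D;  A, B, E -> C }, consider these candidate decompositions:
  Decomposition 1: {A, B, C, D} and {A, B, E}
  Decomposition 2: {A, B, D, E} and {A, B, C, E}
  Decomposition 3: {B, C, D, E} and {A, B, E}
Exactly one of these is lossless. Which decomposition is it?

Decomposition 2

Decomposition 1: common = {A, B}, closure = {A, B} → lossy.
Decomposition 2: common = {A, B, E}, closure = {A, B, C, D, E} → lossless.
Decomposition 3: common = {B, E}, closure = {B, E} → lossy.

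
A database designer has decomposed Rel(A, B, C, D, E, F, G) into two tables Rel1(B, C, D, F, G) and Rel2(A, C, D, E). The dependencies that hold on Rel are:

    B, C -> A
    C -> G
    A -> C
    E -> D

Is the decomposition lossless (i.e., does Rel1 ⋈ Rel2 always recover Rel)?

Common attributes: Rel1 ∩ Rel2 = {C, D}.
Closure of {C, D}: C → G applies, adding G. So (C, D)⁺ = {C, D, G}.
The closure contains neither all of Rel1 = {B, C, D, F, G} nor all of Rel2 = {A, C, D, E}, so the common attributes are not a superkey of either fragment. The join is lossy.

No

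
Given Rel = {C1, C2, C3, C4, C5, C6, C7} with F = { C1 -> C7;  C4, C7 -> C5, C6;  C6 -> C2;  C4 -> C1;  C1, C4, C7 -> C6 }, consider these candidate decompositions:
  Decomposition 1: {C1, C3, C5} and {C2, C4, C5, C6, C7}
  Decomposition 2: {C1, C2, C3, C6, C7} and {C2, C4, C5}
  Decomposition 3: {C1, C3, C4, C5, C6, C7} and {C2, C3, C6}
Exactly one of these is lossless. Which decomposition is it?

Decomposition 1: common = {C5}, closure = {C5} → lossy.
Decomposition 2: common = {C2}, closure = {C2} → lossy.
Decomposition 3: common = {C3, C6}, closure = {C2, C3, C6} → lossless.

Decomposition 3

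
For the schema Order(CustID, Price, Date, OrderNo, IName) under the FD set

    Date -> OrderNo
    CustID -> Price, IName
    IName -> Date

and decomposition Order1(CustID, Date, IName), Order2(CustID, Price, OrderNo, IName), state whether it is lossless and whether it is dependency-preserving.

Lossless test: (CustID, IName)⁺ = {CustID, Price, Date, OrderNo, IName}, which contains all of one fragment — lossless.
Dependency preservation: the restricted closure of {Date} across the fragments never reaches {OrderNo}, so Date → OrderNo cannot be enforced without a join — not preserved.

lossless but not dependency-preserving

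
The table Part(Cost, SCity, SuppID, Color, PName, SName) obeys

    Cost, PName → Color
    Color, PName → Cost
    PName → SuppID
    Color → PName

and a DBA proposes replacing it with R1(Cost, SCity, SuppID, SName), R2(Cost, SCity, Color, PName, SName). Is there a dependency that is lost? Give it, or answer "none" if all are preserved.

PName → SuppID

Check PName → SuppID: no single fragment contains all of {SuppID, PName}, and the restricted closure of {PName} across the fragments never reaches {SuppID}.
Cost, PName → Color is preserved.
Color, PName → Cost is preserved.
Color → PName is preserved.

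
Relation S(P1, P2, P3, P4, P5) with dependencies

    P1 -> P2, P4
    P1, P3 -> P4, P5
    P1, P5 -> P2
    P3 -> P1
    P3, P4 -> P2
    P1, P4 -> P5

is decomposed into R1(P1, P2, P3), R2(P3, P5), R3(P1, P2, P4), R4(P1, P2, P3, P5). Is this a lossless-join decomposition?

Yes

Chase test. Columns are P1, P2, P3, P4, P5; row i has aⱼ where attribute j ∈ Ri, else bᵢⱼ.
Initial tableau (one row per fragment):
  row 1: a1 a2 a3 b14 b15
  row 2: b21 b22 a3 b24 a5
  row 3: a1 a2 b33 a4 b35
  row 4: a1 a2 a3 b44 a5
Rows 1 and 3 agree on P1; apply P1→P2, P4 and equate their P2, P4 entries.
Rows 1 and 4 agree on P1; apply P1→P2, P4 and equate their P2, P4 entries.
Rows 1 and 4 agree on P1, P3; apply P1, P3→P4, P5 and equate their P4, P5 entries.
Rows 1 and 2 agree on P3; apply P3→P1 and equate their P1 entries.
Rows 1 and 3 agree on P1, P4; apply P1, P4→P5 and equate their P5 entries.
Rows 1 and 2 agree on P1; apply P1→P2, P4 and equate their P2, P4 entries.
Row 1 is now all distinguished symbols — the join is lossless.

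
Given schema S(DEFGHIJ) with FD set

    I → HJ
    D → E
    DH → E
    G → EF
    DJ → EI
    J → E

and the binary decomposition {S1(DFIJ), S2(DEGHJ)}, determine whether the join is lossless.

Common attributes: S1 ∩ S2 = {DJ}.
Closure of {DJ}: D → E applies, adding E; DJ → EI applies, adding I; I → HJ applies, adding H. So (DJ)⁺ = {DEHIJ}.
The closure contains neither all of S1 = {DFIJ} nor all of S2 = {DEGHJ}, so the common attributes are not a superkey of either fragment. The join is lossy.

No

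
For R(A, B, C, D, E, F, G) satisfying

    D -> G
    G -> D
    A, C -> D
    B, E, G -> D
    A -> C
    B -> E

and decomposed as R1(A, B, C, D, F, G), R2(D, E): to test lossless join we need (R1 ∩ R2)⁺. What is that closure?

R1 ∩ R2 = {D}.
D → G applies, adding G
Closure: {D, G}.

D, G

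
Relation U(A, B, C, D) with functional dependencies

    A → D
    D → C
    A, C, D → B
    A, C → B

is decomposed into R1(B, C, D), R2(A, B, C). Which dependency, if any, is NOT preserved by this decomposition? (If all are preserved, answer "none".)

A → D

Check A → D: no single fragment contains all of {A, D}, and the restricted closure of {A} across the fragments never reaches {D}.
D → C is preserved.
A, C, D → B is preserved.
A, C → B is preserved.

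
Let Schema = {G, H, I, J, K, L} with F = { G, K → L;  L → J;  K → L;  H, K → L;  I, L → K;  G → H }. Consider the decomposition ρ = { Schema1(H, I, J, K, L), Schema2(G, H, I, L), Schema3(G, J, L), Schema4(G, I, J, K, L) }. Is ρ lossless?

Yes

Chase test. Columns are G, H, I, J, K, L; row i has aⱼ where attribute j ∈ Schemai, else bᵢⱼ.
Initial tableau (one row per fragment):
  row 1: b11 a2 a3 a4 a5 a6
  row 2: a1 a2 a3 b24 b25 a6
  row 3: a1 b32 b33 a4 b35 a6
  row 4: a1 b42 a3 a4 a5 a6
Rows 1 and 2 agree on L; apply L→J and equate their J entries.
Rows 1 and 2 agree on I, L; apply I, L→K and equate their K entries.
Rows 2 and 3 agree on G; apply G→H and equate their H entries.
Rows 2 and 4 agree on G; apply G→H and equate their H entries.
Row 2 is now all distinguished symbols — the join is lossless.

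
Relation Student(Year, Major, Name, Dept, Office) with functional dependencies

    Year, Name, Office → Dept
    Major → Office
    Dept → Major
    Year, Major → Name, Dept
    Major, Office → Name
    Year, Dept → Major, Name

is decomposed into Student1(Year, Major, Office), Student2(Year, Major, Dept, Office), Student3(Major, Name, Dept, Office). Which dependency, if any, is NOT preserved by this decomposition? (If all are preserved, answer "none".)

Check Year, Name, Office → Dept: no single fragment contains all of {Year, Name, Dept, Office}, and the restricted closure of {Year, Name, Office} across the fragments never reaches {Dept}.
Major → Office is preserved.
Dept → Major is preserved.
Year, Major → Name, Dept is preserved.
Major, Office → Name is preserved.
Year, Dept → Major, Name is preserved.

Year, Name, Office → Dept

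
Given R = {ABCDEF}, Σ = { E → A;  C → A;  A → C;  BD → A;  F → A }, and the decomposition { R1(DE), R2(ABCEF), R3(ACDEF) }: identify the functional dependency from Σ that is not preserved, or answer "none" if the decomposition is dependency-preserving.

BD → A

Check BD → A: no single fragment contains all of {ABD}, and the restricted closure of {BD} across the fragments never reaches {A}.
E → A is preserved.
C → A is preserved.
A → C is preserved.
F → A is preserved.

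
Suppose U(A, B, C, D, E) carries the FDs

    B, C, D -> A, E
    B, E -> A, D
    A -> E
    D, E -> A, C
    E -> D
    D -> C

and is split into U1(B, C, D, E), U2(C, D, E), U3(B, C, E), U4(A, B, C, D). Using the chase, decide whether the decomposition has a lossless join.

Yes

Chase test. Columns are A, B, C, D, E; row i has aⱼ where attribute j ∈ Ui, else bᵢⱼ.
Initial tableau (one row per fragment):
  row 1: b11 a2 a3 a4 a5
  row 2: b21 b22 a3 a4 a5
  row 3: b31 a2 a3 b34 a5
  row 4: a1 a2 a3 a4 b45
Rows 1 and 4 agree on B, C, D; apply B, C, D→A, E and equate their A, E entries.
Rows 1 and 3 agree on B, E; apply B, E→A, D and equate their A, D entries.
Rows 1 and 2 agree on D, E; apply D, E→A, C and equate their A, C entries.
Row 1 is now all distinguished symbols — the join is lossless.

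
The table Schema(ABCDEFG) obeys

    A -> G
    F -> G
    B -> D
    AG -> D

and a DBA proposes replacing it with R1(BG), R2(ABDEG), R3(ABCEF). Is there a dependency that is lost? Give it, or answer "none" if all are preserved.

F -> G

Check F → G: no single fragment contains all of {FG}, and the restricted closure of {F} across the fragments never reaches {G}.
A → G is preserved.
B → D is preserved.
AG → D is preserved.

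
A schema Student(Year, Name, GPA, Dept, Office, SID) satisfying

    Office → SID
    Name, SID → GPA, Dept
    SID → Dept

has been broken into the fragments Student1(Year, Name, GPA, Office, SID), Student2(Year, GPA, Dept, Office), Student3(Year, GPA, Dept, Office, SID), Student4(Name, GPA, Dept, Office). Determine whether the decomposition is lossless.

Yes

Chase test. Columns are Year, Name, GPA, Dept, Office, SID; row i has aⱼ where attribute j ∈ Studenti, else bᵢⱼ.
Initial tableau (one row per fragment):
  row 1: a1 a2 a3 b14 a5 a6
  row 2: a1 b22 a3 a4 a5 b26
  row 3: a1 b32 a3 a4 a5 a6
  row 4: b41 a2 a3 a4 a5 b46
Rows 1 and 2 agree on Office; apply Office→SID and equate their SID entries.
Rows 1 and 4 agree on Office; apply Office→SID and equate their SID entries.
Rows 1 and 4 agree on Name, SID; apply Name, SID→GPA, Dept and equate their GPA, Dept entries.
Row 1 is now all distinguished symbols — the join is lossless.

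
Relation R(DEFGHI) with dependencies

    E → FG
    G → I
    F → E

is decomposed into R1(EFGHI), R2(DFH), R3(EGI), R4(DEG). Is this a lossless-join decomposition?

Yes

Chase test. Columns are DEFGHI; row i has aⱼ where attribute j ∈ Ri, else bᵢⱼ.
Initial tableau (one row per fragment):
  row 1: b11 a2 a3 a4 a5 a6
  row 2: a1 b22 a3 b24 a5 b26
  row 3: b31 a2 b33 a4 b35 a6
  row 4: a1 a2 b43 a4 b45 b46
Rows 1 and 3 agree on E; apply E→FG and equate their FG entries.
Rows 1 and 4 agree on E; apply E→FG and equate their FG entries.
Rows 1 and 4 agree on G; apply G→I and equate their I entries.
Rows 1 and 2 agree on F; apply F→E and equate their E entries.
Rows 1 and 2 agree on E; apply E→FG and equate their FG entries.
Rows 1 and 2 agree on G; apply G→I and equate their I entries.
Row 2 is now all distinguished symbols — the join is lossless.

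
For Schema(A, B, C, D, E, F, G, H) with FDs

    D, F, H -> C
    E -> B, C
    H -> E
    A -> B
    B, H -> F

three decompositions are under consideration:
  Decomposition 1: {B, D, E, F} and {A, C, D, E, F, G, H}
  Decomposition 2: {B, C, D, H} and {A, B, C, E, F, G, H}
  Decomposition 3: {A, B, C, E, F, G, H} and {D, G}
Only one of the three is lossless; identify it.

Decomposition 1

Decomposition 1: common = {D, E, F}, closure = {B, C, D, E, F} → lossless.
Decomposition 2: common = {B, C, H}, closure = {B, C, E, F, H} → lossy.
Decomposition 3: common = {G}, closure = {G} → lossy.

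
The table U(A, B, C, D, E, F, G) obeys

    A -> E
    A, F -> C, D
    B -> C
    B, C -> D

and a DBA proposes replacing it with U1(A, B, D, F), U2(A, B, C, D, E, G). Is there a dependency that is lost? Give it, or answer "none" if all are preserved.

A, F -> C, D

Check A, F → C, D: no single fragment contains all of {A, C, D, F}, and the restricted closure of {A, F} across the fragments never reaches {C, D}.
A → E is preserved.
B → C is preserved.
B, C → D is preserved.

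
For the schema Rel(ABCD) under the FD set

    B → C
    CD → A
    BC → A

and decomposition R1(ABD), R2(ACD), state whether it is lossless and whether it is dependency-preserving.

Lossless test: (AD)⁺ = {AD}, which is a superkey of neither fragment — lossy.
Dependency preservation: the restricted closure of {B} across the fragments never reaches {C}, so B → C cannot be enforced without a join — not preserved.

lossy and not dependency-preserving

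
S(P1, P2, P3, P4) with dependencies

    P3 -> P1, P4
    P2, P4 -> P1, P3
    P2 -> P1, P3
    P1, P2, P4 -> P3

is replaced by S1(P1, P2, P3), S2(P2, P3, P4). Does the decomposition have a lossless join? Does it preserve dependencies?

lossless and dependency-preserving

Lossless test: (P2, P3)⁺ = {P1, P2, P3, P4}, which contains all of one fragment — lossless.
Dependency preservation: P3 → P1, P4; P2, P4 → P1, P3; P1, P2, P4 → P3 are not contained in any single fragment, but the restricted closure of each left-hand side across the fragments still reaches the right-hand side; the remaining FDs each lie inside some fragment. All dependencies are preserved.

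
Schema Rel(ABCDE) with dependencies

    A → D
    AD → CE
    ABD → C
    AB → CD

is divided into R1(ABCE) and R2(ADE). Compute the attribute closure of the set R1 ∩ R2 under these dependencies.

ACDE

R1 ∩ R2 = {AE}.
A → D applies, adding D
AD → CE applies, adding C
Closure: {ACDE}.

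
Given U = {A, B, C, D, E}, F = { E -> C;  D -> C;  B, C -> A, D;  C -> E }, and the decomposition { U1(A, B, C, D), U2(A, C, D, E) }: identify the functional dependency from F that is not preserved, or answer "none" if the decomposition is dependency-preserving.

none

E → C lies within U2.
D → C lies within U1.
B, C → A, D lies within U1.
C → E lies within U2.
Every dependency is enforceable on the fragments, so the decomposition is dependency-preserving.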